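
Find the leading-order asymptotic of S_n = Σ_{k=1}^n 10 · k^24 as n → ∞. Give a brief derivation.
S_n ~ 2 · n^25 / 5

By integral comparison (Euler-Maclaurin), Σ_{k=1}^n 10 · k^24 = 10 · ∫_0^n x^24 dx + O(n^24) = 10 · n^25/25 = 2 · n^25 / 5 + O(n^24). (Equivalently, Faulhaber's formula gives the same leading term.)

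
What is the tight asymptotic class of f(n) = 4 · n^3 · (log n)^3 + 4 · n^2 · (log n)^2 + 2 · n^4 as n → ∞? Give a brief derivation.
f(n) ∈ Θ(n^4)

Compare the terms by growth order. For large n, n^a · (log n)^b dominates n^a' · (log n)^b' iff a > a', or (a = a' and b > b'). Ranking the 3 terms shows the dominant one is 2 · n^4. Hence f(n) ∈ Θ(n^4).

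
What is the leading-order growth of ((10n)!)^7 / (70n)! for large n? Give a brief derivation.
((10n)!)^7/(70n)! ~ ((2π·10n)^(6/2) / sqrt(7)) · 7^(−7·10n)  →  0

Write N = 10n. Stirling: N! ~ sqrt(2π N)(N/e)^N and (7N)! ~ sqrt(2π·7N)·(7N/e)^(7N).
  (N!)^7/(7N)! ~ (2π N)^(7/2) (N/e)^(7N) / [sqrt(2π·7N) (7N/e)^(7N)]
     = (2π N)^(7/2) / sqrt(2π·7N) · (N/(7N))^(7N)
     = (2π N)^((7−1)/2) / sqrt(7) · 7^(−7N).
Since 7^7 > 1, the factor 7^(−7N) decays exponentially, so the ratio → 0. Substituting N = 10n gives the stated form.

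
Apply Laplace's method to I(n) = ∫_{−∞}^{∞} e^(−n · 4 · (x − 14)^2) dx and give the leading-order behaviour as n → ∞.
I(n) = sqrt(π/(4n))

Here φ(x) = 4 · (x − 14)^2 has its unique minimum at x* = 14 with φ(x*) = 0 and φ''(x*) = 8. Laplace's method gives
  I(n) ~ e^(−n φ(x*)) · sqrt(2π / (n · φ''(x*))) = sqrt(2π / (8n)) = sqrt(π/(4n)).
This is exact: substituting u = (x − 14)·sqrt(4n) gives I(n) = (1/sqrt(4n)) ∫_{−∞}^{∞} e^(−u^2) du = sqrt(π/(4n)).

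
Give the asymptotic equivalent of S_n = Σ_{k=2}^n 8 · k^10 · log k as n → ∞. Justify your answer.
S_n ~ 8 · n^11 log n / 11 − 8 · n^11 / 121

By integral comparison, S_n = ∫_1^n 8 · x^10 · log x dx + O(n^10 · log n). For the integral, ∫ x^10 log x dx = n^11 log n / 11 − n^11/121 (integration by parts). Hence S_n ~ 8 · n^11 log n / 11 − 8 · n^11 / 121.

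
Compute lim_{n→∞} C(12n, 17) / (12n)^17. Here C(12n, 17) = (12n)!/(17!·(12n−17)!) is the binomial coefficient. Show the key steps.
lim = 1/17! = 1/355687428096000

With N = 12n → ∞: C(N, 17) / N^17 = [N(N−1)…(N−16)] / (17! · N^17) = (1/17!) · 1 · (1 − 1/(12n)) · … · (1 − 16/(12n)). Each factor → 1 as N → ∞, so the limit is 1/17! = 1/355687428096000.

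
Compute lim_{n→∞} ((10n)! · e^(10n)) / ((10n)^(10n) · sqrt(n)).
lim = sqrt(2π·10)

Stirling: (10n)! ~ sqrt(2π·10n) · (10n/e)^(10n). Hence
  (10n)! · e^(10n) / (10n)^(10n) ~ sqrt(2π·10n).
Dividing by sqrt(n): sqrt(2π·10n) / sqrt(n) = sqrt(2π·10) · n^((1−1)/2), so the limit is sqrt(2π·10).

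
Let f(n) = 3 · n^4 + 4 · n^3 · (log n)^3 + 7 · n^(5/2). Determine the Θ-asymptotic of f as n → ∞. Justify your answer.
f(n) ∈ Θ(n^4)

Compare the terms by growth order. For large n, n^a · (log n)^b dominates n^a' · (log n)^b' iff a > a', or (a = a' and b > b'). Ranking the 3 terms shows the dominant one is 3 · n^4. Hence f(n) ∈ Θ(n^4).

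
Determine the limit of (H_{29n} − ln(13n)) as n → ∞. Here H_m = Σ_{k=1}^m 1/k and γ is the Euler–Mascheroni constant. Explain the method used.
lim = ln(29/13) + γ

By Euler-Maclaurin, H_m = ln m + γ + O(1/m). So
  H_{29n} − ln(13n) = ln(29n) + γ − ln(13n) + O(1/n)
                       = ln(29/13) + γ + O(1/n).
Hence the limit is ln(29/13) + γ.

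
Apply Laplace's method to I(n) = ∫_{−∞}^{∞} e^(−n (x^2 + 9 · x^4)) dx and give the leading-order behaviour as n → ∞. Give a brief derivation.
I(n) ~ sqrt(π/n)

φ(x) = x^2 + 9 · x^4 has its unique global minimum at x* = 0 (since φ'(x) = 2x + 36x^3 = 0 only at x = 0 for real x with both coefficients positive, and φ → ∞ as |x| → ∞). At x* = 0, φ(0) = 0 and φ''(0) = 2. Laplace's method then gives
  I(n) ~ sqrt(2π / (n · φ''(0))) · e^(−n φ(0)) = sqrt(2π / (2n)) = sqrt(π/n).
The 9 · x^4 term contributes only at subleading order (an O(1/n) relative correction).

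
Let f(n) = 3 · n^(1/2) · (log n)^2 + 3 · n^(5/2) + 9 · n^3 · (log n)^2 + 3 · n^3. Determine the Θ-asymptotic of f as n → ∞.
f(n) ∈ Θ(n^3 · (log n)^2)

Compare the terms by growth order. For large n, n^a · (log n)^b dominates n^a' · (log n)^b' iff a > a', or (a = a' and b > b'). Ranking the 4 terms shows the dominant one is 9 · n^3 · (log n)^2. Hence f(n) ∈ Θ(n^3 · (log n)^2).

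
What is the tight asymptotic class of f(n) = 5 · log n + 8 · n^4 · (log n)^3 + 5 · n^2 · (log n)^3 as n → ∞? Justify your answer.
f(n) ∈ Θ(n^4 · (log n)^3)

Compare the terms by growth order. For large n, n^a · (log n)^b dominates n^a' · (log n)^b' iff a > a', or (a = a' and b > b'). Ranking the 3 terms shows the dominant one is 8 · n^4 · (log n)^3. Hence f(n) ∈ Θ(n^4 · (log n)^3).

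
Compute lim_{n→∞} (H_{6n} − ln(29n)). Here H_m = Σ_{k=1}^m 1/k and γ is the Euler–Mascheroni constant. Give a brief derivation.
lim = ln(6/29) + γ

By Euler-Maclaurin, H_m = ln m + γ + O(1/m). So
  H_{6n} − ln(29n) = ln(6n) + γ − ln(29n) + O(1/n)
                       = ln(6/29) + γ + O(1/n).
Hence the limit is ln(6/29) + γ.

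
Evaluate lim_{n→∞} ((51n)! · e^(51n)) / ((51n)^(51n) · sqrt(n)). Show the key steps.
lim = sqrt(2π·51)

Stirling: (51n)! ~ sqrt(2π·51n) · (51n/e)^(51n). Hence
  (51n)! · e^(51n) / (51n)^(51n) ~ sqrt(2π·51n).
Dividing by sqrt(n): sqrt(2π·51n) / sqrt(n) = sqrt(2π·51) · n^((1−1)/2), so the limit is sqrt(2π·51).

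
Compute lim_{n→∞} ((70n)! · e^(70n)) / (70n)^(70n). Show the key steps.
lim = ∞

Stirling: (70n)! ~ sqrt(2π·70n) · (70n/e)^(70n). Hence
  (70n)! · e^(70n) / (70n)^(70n) ~ sqrt(2π·70n) = sqrt(2π·70) · sqrt(n) → ∞.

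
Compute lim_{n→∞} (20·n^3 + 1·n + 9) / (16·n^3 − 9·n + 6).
lim = 20/16 = 5/4

For large n the leading n^3 terms dominate both numerator and denominator. Dividing top and bottom by n^3, every other term tends to 0, leaving 20/16 = 5/4.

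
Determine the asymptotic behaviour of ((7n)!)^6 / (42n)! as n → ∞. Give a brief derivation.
((7n)!)^6/(42n)! ~ ((2π·7n)^(5/2) / sqrt(6)) · 6^(−6·7n)  →  0

Write N = 7n. Stirling: N! ~ sqrt(2π N)(N/e)^N and (6N)! ~ sqrt(2π·6N)·(6N/e)^(6N).
  (N!)^6/(6N)! ~ (2π N)^(6/2) (N/e)^(6N) / [sqrt(2π·6N) (6N/e)^(6N)]
     = (2π N)^(6/2) / sqrt(2π·6N) · (N/(6N))^(6N)
     = (2π N)^((6−1)/2) / sqrt(6) · 6^(−6N).
Since 6^6 > 1, the factor 6^(−6N) decays exponentially, so the ratio → 0. Substituting N = 7n gives the stated form.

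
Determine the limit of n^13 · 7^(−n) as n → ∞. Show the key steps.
lim = 0

Exponentials with base > 1 dominate every fixed polynomial: for any fixed c, n^c / 7^n → 0 as n → ∞ (e.g. by the ratio test, or by writing 7^n = e^(n ln 7) and noting e^(n ln 7) / n^c → ∞). Hence n^13 · 7^(−n) = n^13 / 7^n → 0.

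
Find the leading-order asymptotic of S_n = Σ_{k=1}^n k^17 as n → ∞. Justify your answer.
S_n ~ n^18 / 18

By integral comparison (Euler-Maclaurin), Σ_{k=1}^n k^17 = ∫_0^n x^17 dx + O(n^17) = n^18/18 + O(n^17). (Equivalently, Faulhaber's formula gives the same leading term.)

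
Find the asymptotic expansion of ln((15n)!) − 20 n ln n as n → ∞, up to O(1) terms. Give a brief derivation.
ln((15n)!) − 20 n ln n = −5 n ln n + 15(ln 15 − 1) n + (1/2) ln(2π·15n) + O(1/n)

Stirling: ln((15n)!) = 15n ln(15n) − 15n + (1/2) ln(2π·15n) + O(1/n).
Expand 15n ln(15n) = 15n (ln n + ln 15) = 15n ln n + 15n ln 15.
Subtract 20n ln n: leading term is (15 − 20) n ln n = −5 n ln n. The next term is 15n ln 15 − 15n = 15(ln 15 − 1) n. Then the (1/2) ln(2π·15n) correction.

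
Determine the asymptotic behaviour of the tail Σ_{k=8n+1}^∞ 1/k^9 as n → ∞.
Σ_{k>8n} 1/k^9 ~ 1/(8 · (8n)^8)

Compare to the integral: ∫_{8n}^∞ x^(−9) dx = [−x^(−8)/8]_{8n}^∞ = 1/((9−1)·(8n)^8). Euler-Maclaurin then gives
  Σ_{k>8n} 1/k^9 = ∫_{8n}^∞ dx/x^9 − 1/(2·(8n)^9) + O(1/(8n)^10).
(Equivalently this is ζ(9) − Σ_{k≤8n} 1/k^9.)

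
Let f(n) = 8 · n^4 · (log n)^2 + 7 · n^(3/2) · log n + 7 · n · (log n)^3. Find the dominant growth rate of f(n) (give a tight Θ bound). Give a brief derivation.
f(n) ∈ Θ(n^4 · (log n)^2)

Compare the terms by growth order. For large n, n^a · (log n)^b dominates n^a' · (log n)^b' iff a > a', or (a = a' and b > b'). Ranking the 3 terms shows the dominant one is 8 · n^4 · (log n)^2. Hence f(n) ∈ Θ(n^4 · (log n)^2).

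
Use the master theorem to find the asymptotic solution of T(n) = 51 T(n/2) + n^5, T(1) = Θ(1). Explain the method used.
T(n) = Θ(n^(log_2 51))

Master theorem: compare f(n) = n^5 to n^(log_2 51) where log_2 51 ≈ 5.672. Since 5 < log_2 51, we have f(n) = O(n^(log_2 51 − ε)) for some ε > 0 — Case 1. Hence T(n) = Θ(n^(log_2 51)).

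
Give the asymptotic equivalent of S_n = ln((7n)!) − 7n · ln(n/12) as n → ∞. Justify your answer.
S_n ~ 7n · (ln 84 − 1) + O(ln n)

Stirling: ln((7n)!) = 7n ln(7n) − 7n + O(ln n).
  S_n = 7n ln(7n) − 7n − 7n ln(n/12) + O(ln n)
      = 7n ln(7n) − 7n ln n + 7n ln 12 − 7n + O(ln n)
      = 7n ln 7 + 7n ln 12 − 7n + O(ln n)
      = 7n (ln 84 − 1) + O(ln n).
Numerically ln(84) − 1 ≈ 3.4308.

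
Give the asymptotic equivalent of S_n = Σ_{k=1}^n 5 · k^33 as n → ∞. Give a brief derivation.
S_n ~ 5 · n^34 / 34

By integral comparison (Euler-Maclaurin), Σ_{k=1}^n 5 · k^33 = 5 · ∫_0^n x^33 dx + O(n^33) = 5 · n^34/34 + O(n^33). (Equivalently, Faulhaber's formula gives the same leading term.)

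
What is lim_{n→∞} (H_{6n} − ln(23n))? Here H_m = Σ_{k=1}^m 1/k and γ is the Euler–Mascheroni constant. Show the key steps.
lim = ln(6/23) + γ

By Euler-Maclaurin, H_m = ln m + γ + O(1/m). So
  H_{6n} − ln(23n) = ln(6n) + γ − ln(23n) + O(1/n)
                       = ln(6/23) + γ + O(1/n).
Hence the limit is ln(6/23) + γ.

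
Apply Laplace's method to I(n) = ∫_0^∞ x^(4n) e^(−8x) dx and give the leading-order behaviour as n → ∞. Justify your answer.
I(n) ~ (sqrt(2π·4n) / 8) · (4n/(8e))^(4n)

Write the integrand as exp(4n ln x − 8x) and set f(x) = 4n ln x − 8x. Then f'(x) = 4n/x − 8 = 0 at x* = 4n/8, and f''(x*) = −4n/x*^2 = −8^2/(4n). Laplace's method (interior maximum) gives
  I(n) ~ e^(f(x*)) · sqrt(2π / |f''(x*)|)
        = exp(4n ln(4n/8) − 4n) · sqrt(2π · 4n / 8^2)
        = (4n/8)^(4n) e^(−4n) · sqrt(2π·4n) / 8
        = (sqrt(2π·4n) / 8) · (4n/(8e))^(4n).
This matches Γ(4n+1)/8^(4n+1) with Stirling applied to Γ.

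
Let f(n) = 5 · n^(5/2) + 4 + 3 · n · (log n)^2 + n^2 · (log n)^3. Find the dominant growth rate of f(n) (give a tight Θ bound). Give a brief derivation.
f(n) ∈ Θ(n^(5/2))

Compare the terms by growth order. For large n, n^a · (log n)^b dominates n^a' · (log n)^b' iff a > a', or (a = a' and b > b'). Ranking the 4 terms shows the dominant one is 5 · n^(5/2). Hence f(n) ∈ Θ(n^(5/2)).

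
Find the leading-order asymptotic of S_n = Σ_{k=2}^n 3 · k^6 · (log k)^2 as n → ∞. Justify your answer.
S_n ~ 3 · n^7 · (log n)^2 / 7

By integral comparison, S_n = ∫_1^n 3 · x^6 · (log x)^2 dx + O(n^6 · (log n)^2). For the integral, the leading term of ∫_1^n x^6 (log x)^2 dx is n^7/7 · (log n)^2 (by repeated integration by parts; each step lowers the log-exponent and produces a relatively O(1/log n) correction). Hence S_n ~ 3 · n^7 · (log n)^2 / 7.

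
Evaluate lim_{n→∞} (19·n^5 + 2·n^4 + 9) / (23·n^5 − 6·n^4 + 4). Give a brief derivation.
lim = 19/23

For large n the leading n^5 terms dominate both numerator and denominator. Dividing top and bottom by n^5, every other term tends to 0, leaving 19/23.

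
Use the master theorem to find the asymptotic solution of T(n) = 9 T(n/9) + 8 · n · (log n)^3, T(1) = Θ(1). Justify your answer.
T(n) = Θ(n · (log n)^4)

Here log_9 9 = 1 and f(n) = 8 · n · (log n)^3 = Θ(n^(log_9 9) · (log n)^3). This is the extended Case 2 of the master theorem (f matches the critical exponent up to log factors), giving T(n) = Θ(n^(log_9 9) · (log n)^(3+1)) = Θ(n · (log n)^4).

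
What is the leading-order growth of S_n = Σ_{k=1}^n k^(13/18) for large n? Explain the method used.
S_n ~ (18/31) · n^(31/18)

Integral comparison: Σ_{k=1}^n k^(13/18) = ∫_0^n x^(13/18) dx + O(n^(13/18)). The integral is n^(1 + 13/18) / (1 + 13/18) = n^((13+18)/18) / ((13+18)/18) = (18/31) · n^(31/18).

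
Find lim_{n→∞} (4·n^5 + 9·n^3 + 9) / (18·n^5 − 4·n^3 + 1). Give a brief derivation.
lim = 4/18 = 2/9

For large n the leading n^5 terms dominate both numerator and denominator. Dividing top and bottom by n^5, every other term tends to 0, leaving 4/18 = 2/9.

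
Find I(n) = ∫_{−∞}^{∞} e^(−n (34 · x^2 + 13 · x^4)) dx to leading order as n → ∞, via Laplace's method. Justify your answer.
I(n) ~ sqrt(π/(34n))

φ(x) = 34 · x^2 + 13 · x^4 has its unique global minimum at x* = 0 (since φ'(x) = 68x + 52x^3 = 0 only at x = 0 for real x with both coefficients positive, and φ → ∞ as |x| → ∞). At x* = 0, φ(0) = 0 and φ''(0) = 68. Laplace's method then gives
  I(n) ~ sqrt(2π / (n · φ''(0))) · e^(−n φ(0)) = sqrt(2π / (68n)) = sqrt(π/(34n)).
The 13 · x^4 term contributes only at subleading order (an O(1/n) relative correction).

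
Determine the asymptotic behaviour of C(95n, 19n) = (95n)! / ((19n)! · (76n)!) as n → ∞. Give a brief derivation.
C(95n, 19n) ~ (3125/256)^(19n) · sqrt(5/(8π·19n))

Write N = 19n. Apply Stirling to each factorial:
  (5N)! ~ sqrt(2π·5N) · (5N/e)^(5N),
  N! ~ sqrt(2π N) · (N/e)^N,
  (4N)! ~ sqrt(2π·4N) · (4N/e)^(4N).
The exponential factors combine to (5N)^(5N) / (N^N · (4N)^(4N)) = 5^(5N)/4^(4N) = (5^5/4^4)^N = (3125/256)^N.
The square-root prefactors combine to sqrt(2π·5N) / (sqrt(2π N)·sqrt(2π·4N)) = sqrt(5 / (2π·4·N)) = sqrt(5/(8π·19n)).
Substituting N = 19n: C(95n, 19n) ~ (3125/256)^(19n) · sqrt(5/(8π·19n)).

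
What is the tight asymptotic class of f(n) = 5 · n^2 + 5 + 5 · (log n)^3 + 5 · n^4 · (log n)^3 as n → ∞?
f(n) ∈ Θ(n^4 · (log n)^3)

Compare the terms by growth order. For large n, n^a · (log n)^b dominates n^a' · (log n)^b' iff a > a', or (a = a' and b > b'). Ranking the 4 terms shows the dominant one is 5 · n^4 · (log n)^3. Hence f(n) ∈ Θ(n^4 · (log n)^3).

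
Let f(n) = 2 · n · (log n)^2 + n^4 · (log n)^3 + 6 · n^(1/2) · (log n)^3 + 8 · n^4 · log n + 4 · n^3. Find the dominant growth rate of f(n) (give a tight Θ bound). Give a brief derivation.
f(n) ∈ Θ(n^4 · (log n)^3)

Compare the terms by growth order. For large n, n^a · (log n)^b dominates n^a' · (log n)^b' iff a > a', or (a = a' and b > b'). Ranking the 5 terms shows the dominant one is n^4 · (log n)^3. Hence f(n) ∈ Θ(n^4 · (log n)^3).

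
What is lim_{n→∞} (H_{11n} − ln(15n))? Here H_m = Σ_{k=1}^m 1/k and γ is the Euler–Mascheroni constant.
lim = ln(11/15) + γ

By Euler-Maclaurin, H_m = ln m + γ + O(1/m). So
  H_{11n} − ln(15n) = ln(11n) + γ − ln(15n) + O(1/n)
                       = ln(11/15) + γ + O(1/n).
Hence the limit is ln(11/15) + γ.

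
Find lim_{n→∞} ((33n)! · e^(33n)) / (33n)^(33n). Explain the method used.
lim = ∞

Stirling: (33n)! ~ sqrt(2π·33n) · (33n/e)^(33n). Hence
  (33n)! · e^(33n) / (33n)^(33n) ~ sqrt(2π·33n) = sqrt(2π·33) · sqrt(n) → ∞.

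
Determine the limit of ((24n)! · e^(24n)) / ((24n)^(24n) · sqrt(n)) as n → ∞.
lim = sqrt(2π·24)

Stirling: (24n)! ~ sqrt(2π·24n) · (24n/e)^(24n). Hence
  (24n)! · e^(24n) / (24n)^(24n) ~ sqrt(2π·24n).
Dividing by sqrt(n): sqrt(2π·24n) / sqrt(n) = sqrt(2π·24) · n^((1−1)/2), so the limit is sqrt(2π·24).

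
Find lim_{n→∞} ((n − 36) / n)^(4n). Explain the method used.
lim = e^(−144)

Rewrite as (1 − 36/n)^(4n). By the standard limit (1 + x/n)^n → e^x, we have (1 − 36/n)^n → e^(−36), and raising to the 4th power gives e^(−144).
More precisely, ln[(1 − 36/n)^(4n)] = 4n · ln(1 − 36/n) = 4n · (-36/n + O(1/n^2)) = -144 + O(1/n) → -144.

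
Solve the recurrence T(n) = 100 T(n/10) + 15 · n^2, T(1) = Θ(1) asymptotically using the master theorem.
T(n) = Θ(n^2 log n)

log_10 100 = 2, and f(n) = 15 · n^2 = Θ(n^(log_10 100)). This is Case 2 of the master theorem: T(n) = Θ(f(n) · log n) = Θ(n^2 log n).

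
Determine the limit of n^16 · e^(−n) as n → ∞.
lim = 0

Exponentials with base > 1 dominate every fixed polynomial: for any fixed c, n^c / e^n → 0 as n → ∞ (e.g. by the ratio test, or since e^n grows faster than any power of n). Hence n^16 · e^(−n) = n^16 / e^n → 0.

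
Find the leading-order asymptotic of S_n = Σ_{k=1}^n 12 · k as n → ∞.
S_n ~ 6 · n^2

By integral comparison (Euler-Maclaurin), Σ_{k=1}^n 12 · k = 12 · ∫_0^n x^1 dx + O(n) = 12 · n^2/2 = 6 · n^2 + O(n). (Equivalently, Faulhaber's formula gives the same leading term.)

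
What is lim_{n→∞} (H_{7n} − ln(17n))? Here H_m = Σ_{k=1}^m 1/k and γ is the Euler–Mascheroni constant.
lim = ln(7/17) + γ

By Euler-Maclaurin, H_m = ln m + γ + O(1/m). So
  H_{7n} − ln(17n) = ln(7n) + γ − ln(17n) + O(1/n)
                       = ln(7/17) + γ + O(1/n).
Hence the limit is ln(7/17) + γ.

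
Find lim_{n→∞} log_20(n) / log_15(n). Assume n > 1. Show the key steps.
lim = ln(15) / ln(20) = log_20(15)

Change of base: log_20(n) = ln n / ln 20 and log_15(n) = ln n / ln 15. The ratio is (ln n / ln 20) · (ln 15 / ln n) = ln 15 / ln 20, a constant independent of n. So the limit is ln 15 / ln 20 = log_20(15).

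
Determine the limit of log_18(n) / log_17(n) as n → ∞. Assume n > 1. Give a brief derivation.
lim = ln(17) / ln(18) = log_18(17)

Change of base: log_18(n) = ln n / ln 18 and log_17(n) = ln n / ln 17. The ratio is (ln n / ln 18) · (ln 17 / ln n) = ln 17 / ln 18, a constant independent of n. So the limit is ln 17 / ln 18 = log_18(17).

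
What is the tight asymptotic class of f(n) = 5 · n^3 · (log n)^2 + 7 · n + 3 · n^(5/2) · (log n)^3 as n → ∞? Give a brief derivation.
f(n) ∈ Θ(n^3 · (log n)^2)

Compare the terms by growth order. For large n, n^a · (log n)^b dominates n^a' · (log n)^b' iff a > a', or (a = a' and b > b'). Ranking the 3 terms shows the dominant one is 5 · n^3 · (log n)^2. Hence f(n) ∈ Θ(n^3 · (log n)^2).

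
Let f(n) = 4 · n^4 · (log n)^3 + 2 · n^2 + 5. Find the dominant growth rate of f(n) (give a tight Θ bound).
f(n) ∈ Θ(n^4 · (log n)^3)

Compare the terms by growth order. For large n, n^a · (log n)^b dominates n^a' · (log n)^b' iff a > a', or (a = a' and b > b'). Ranking the 3 terms shows the dominant one is 4 · n^4 · (log n)^3. Hence f(n) ∈ Θ(n^4 · (log n)^3).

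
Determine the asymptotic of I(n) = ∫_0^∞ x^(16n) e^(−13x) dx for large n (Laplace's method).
I(n) ~ (sqrt(2π·16n) / 13) · (16n/(13e))^(16n)

Write the integrand as exp(16n ln x − 13x) and set f(x) = 16n ln x − 13x. Then f'(x) = 16n/x − 13 = 0 at x* = 16n/13, and f''(x*) = −16n/x*^2 = −13^2/(16n). Laplace's method (interior maximum) gives
  I(n) ~ e^(f(x*)) · sqrt(2π / |f''(x*)|)
        = exp(16n ln(16n/13) − 16n) · sqrt(2π · 16n / 13^2)
        = (16n/13)^(16n) e^(−16n) · sqrt(2π·16n) / 13
        = (sqrt(2π·16n) / 13) · (16n/(13e))^(16n).
This matches Γ(16n+1)/13^(16n+1) with Stirling applied to Γ.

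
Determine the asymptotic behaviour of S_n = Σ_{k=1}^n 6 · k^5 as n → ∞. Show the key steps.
S_n ~ n^6

By integral comparison (Euler-Maclaurin), Σ_{k=1}^n 6 · k^5 = 6 · ∫_0^n x^5 dx + O(n^5) = 6 · n^6/6 = n^6 + O(n^5). (Equivalently, Faulhaber's formula gives the same leading term.)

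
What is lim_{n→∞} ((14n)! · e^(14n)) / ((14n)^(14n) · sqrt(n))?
lim = sqrt(2π·14)

Stirling: (14n)! ~ sqrt(2π·14n) · (14n/e)^(14n). Hence
  (14n)! · e^(14n) / (14n)^(14n) ~ sqrt(2π·14n).
Dividing by sqrt(n): sqrt(2π·14n) / sqrt(n) = sqrt(2π·14) · n^((1−1)/2), so the limit is sqrt(2π·14).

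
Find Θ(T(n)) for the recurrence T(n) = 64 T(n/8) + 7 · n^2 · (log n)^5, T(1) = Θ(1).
T(n) = Θ(n^2 · (log n)^6)

Here log_8 64 = 2 and f(n) = 7 · n^2 · (log n)^5 = Θ(n^(log_8 64) · (log n)^5). This is the extended Case 2 of the master theorem (f matches the critical exponent up to log factors), giving T(n) = Θ(n^(log_8 64) · (log n)^(5+1)) = Θ(n^2 · (log n)^6).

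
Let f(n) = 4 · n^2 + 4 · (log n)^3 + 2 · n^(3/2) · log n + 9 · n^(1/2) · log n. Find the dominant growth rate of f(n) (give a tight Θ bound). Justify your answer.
f(n) ∈ Θ(n^2)

Compare the terms by growth order. For large n, n^a · (log n)^b dominates n^a' · (log n)^b' iff a > a', or (a = a' and b > b'). Ranking the 4 terms shows the dominant one is 4 · n^2. Hence f(n) ∈ Θ(n^2).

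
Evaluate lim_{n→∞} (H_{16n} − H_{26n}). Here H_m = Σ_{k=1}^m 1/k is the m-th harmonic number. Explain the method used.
lim = ln(16/26) = ln(8/13)

Euler-Maclaurin gives H_m = ln m + γ + 1/(2m) + O(1/m^2). The γ and O(1/m) terms cancel in the difference:
  H_{16n} − H_{26n} = ln(16n) − ln(26n) + O(1/n) = ln(16/26) + O(1/n).
Hence the limit is ln(16/26) = ln(8/13).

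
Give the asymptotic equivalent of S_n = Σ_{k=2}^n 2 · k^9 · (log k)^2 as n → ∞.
S_n ~ n^10 · (log n)^2 / 5

By integral comparison, S_n = ∫_1^n 2 · x^9 · (log x)^2 dx + O(n^9 · (log n)^2). For the integral, the leading term of ∫_1^n x^9 (log x)^2 dx is n^10/10 · (log n)^2 (by repeated integration by parts; each step lowers the log-exponent and produces a relatively O(1/log n) correction). Hence S_n ~ n^10 · (log n)^2 / 5.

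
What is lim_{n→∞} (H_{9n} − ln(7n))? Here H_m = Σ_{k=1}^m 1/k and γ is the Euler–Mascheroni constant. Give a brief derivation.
lim = ln(9/7) + γ

By Euler-Maclaurin, H_m = ln m + γ + O(1/m). So
  H_{9n} − ln(7n) = ln(9n) + γ − ln(7n) + O(1/n)
                       = ln(9/7) + γ + O(1/n).
Hence the limit is ln(9/7) + γ.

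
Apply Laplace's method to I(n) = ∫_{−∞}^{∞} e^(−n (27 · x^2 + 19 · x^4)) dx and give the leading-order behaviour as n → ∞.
I(n) ~ sqrt(π/(27n))

φ(x) = 27 · x^2 + 19 · x^4 has its unique global minimum at x* = 0 (since φ'(x) = 54x + 76x^3 = 0 only at x = 0 for real x with both coefficients positive, and φ → ∞ as |x| → ∞). At x* = 0, φ(0) = 0 and φ''(0) = 54. Laplace's method then gives
  I(n) ~ sqrt(2π / (n · φ''(0))) · e^(−n φ(0)) = sqrt(2π / (54n)) = sqrt(π/(27n)).
The 19 · x^4 term contributes only at subleading order (an O(1/n) relative correction).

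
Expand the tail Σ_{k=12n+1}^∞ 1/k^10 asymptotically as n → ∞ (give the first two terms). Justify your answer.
Σ_{k>12n} 1/k^10 = 1/(9 · (12n)^9) − 1/(2 · (12n)^10) + O(1/(12n)^11)

Compare to the integral: ∫_{12n}^∞ x^(−10) dx = [−x^(−9)/9]_{12n}^∞ = 1/((10−1)·(12n)^9). The Euler-Maclaurin correction adds −f(12n)/2 = −1/(2·(12n)^10). Euler-Maclaurin then gives
  Σ_{k>12n} 1/k^10 = ∫_{12n}^∞ dx/x^10 − 1/(2·(12n)^10) + O(1/(12n)^11).
(Equivalently this is ζ(10) − Σ_{k≤12n} 1/k^10.)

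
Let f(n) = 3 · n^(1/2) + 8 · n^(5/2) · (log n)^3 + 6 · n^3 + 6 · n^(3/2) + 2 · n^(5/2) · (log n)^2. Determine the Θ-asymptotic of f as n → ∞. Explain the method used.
f(n) ∈ Θ(n^3)

Compare the terms by growth order. For large n, n^a · (log n)^b dominates n^a' · (log n)^b' iff a > a', or (a = a' and b > b'). Ranking the 5 terms shows the dominant one is 6 · n^3. Hence f(n) ∈ Θ(n^3).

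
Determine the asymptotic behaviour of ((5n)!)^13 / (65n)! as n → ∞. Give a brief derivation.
((5n)!)^13/(65n)! ~ ((2π·5n)^(12/2) / sqrt(13)) · 13^(−13·5n)  →  0

Write N = 5n. Stirling: N! ~ sqrt(2π N)(N/e)^N and (13N)! ~ sqrt(2π·13N)·(13N/e)^(13N).
  (N!)^13/(13N)! ~ (2π N)^(13/2) (N/e)^(13N) / [sqrt(2π·13N) (13N/e)^(13N)]
     = (2π N)^(13/2) / sqrt(2π·13N) · (N/(13N))^(13N)
     = (2π N)^((13−1)/2) / sqrt(13) · 13^(−13N).
Since 13^13 > 1, the factor 13^(−13N) decays exponentially, so the ratio → 0. Substituting N = 5n gives the stated form.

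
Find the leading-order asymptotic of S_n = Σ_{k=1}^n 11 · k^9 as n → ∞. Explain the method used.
S_n ~ 11 · n^10 / 10

By integral comparison (Euler-Maclaurin), Σ_{k=1}^n 11 · k^9 = 11 · ∫_0^n x^9 dx + O(n^9) = 11 · n^10/10 + O(n^9). (Equivalently, Faulhaber's formula gives the same leading term.)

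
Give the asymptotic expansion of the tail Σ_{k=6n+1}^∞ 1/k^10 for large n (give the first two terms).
Σ_{k>6n} 1/k^10 = 1/(9 · (6n)^9) − 1/(2 · (6n)^10) + O(1/(6n)^11)

Compare to the integral: ∫_{6n}^∞ x^(−10) dx = [−x^(−9)/9]_{6n}^∞ = 1/((10−1)·(6n)^9). The Euler-Maclaurin correction adds −f(6n)/2 = −1/(2·(6n)^10). Euler-Maclaurin then gives
  Σ_{k>6n} 1/k^10 = ∫_{6n}^∞ dx/x^10 − 1/(2·(6n)^10) + O(1/(6n)^11).
(Equivalently this is ζ(10) − Σ_{k≤6n} 1/k^10.)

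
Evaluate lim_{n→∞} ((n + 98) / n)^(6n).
lim = e^588

Rewrite as (1 + 98/n)^(6n). By the standard limit (1 + x/n)^n → e^x, we have (1 + 98/n)^n → e^98, and raising to the 6th power gives e^588.
More precisely, ln[(1 + 98/n)^(6n)] = 6n · ln(1 + 98/n) = 6n · (98/n + O(1/n^2)) = 588 + O(1/n) → 588.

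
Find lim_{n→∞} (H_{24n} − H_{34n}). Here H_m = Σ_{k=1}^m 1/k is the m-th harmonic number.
lim = ln(24/34) = ln(12/17)

Euler-Maclaurin gives H_m = ln m + γ + 1/(2m) + O(1/m^2). The γ and O(1/m) terms cancel in the difference:
  H_{24n} − H_{34n} = ln(24n) − ln(34n) + O(1/n) = ln(24/34) + O(1/n).
Hence the limit is ln(24/34) = ln(12/17).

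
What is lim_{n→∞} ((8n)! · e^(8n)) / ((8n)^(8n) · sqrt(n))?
lim = sqrt(2π·8)

Stirling: (8n)! ~ sqrt(2π·8n) · (8n/e)^(8n). Hence
  (8n)! · e^(8n) / (8n)^(8n) ~ sqrt(2π·8n).
Dividing by sqrt(n): sqrt(2π·8n) / sqrt(n) = sqrt(2π·8) · n^((1−1)/2), so the limit is sqrt(2π·8).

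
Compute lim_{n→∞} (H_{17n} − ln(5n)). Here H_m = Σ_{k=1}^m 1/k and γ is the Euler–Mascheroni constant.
lim = ln(17/5) + γ

By Euler-Maclaurin, H_m = ln m + γ + O(1/m). So
  H_{17n} − ln(5n) = ln(17n) + γ − ln(5n) + O(1/n)
                       = ln(17/5) + γ + O(1/n).
Hence the limit is ln(17/5) + γ.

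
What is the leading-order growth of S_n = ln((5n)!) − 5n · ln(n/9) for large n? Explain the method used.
S_n ~ 5n · (ln 45 − 1) + O(ln n)

Stirling: ln((5n)!) = 5n ln(5n) − 5n + O(ln n).
  S_n = 5n ln(5n) − 5n − 5n ln(n/9) + O(ln n)
      = 5n ln(5n) − 5n ln n + 5n ln 9 − 5n + O(ln n)
      = 5n ln 5 + 5n ln 9 − 5n + O(ln n)
      = 5n (ln 45 − 1) + O(ln n).
Numerically ln(45) − 1 ≈ 2.8067.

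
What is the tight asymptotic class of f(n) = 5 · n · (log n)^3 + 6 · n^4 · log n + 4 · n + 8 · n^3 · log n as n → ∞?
f(n) ∈ Θ(n^4 · log n)

Compare the terms by growth order. For large n, n^a · (log n)^b dominates n^a' · (log n)^b' iff a > a', or (a = a' and b > b'). Ranking the 4 terms shows the dominant one is 6 · n^4 · log n. Hence f(n) ∈ Θ(n^4 · log n).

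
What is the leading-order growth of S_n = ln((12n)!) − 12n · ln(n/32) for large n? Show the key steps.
S_n ~ 12n · (ln 384 − 1) + O(ln n)

Stirling: ln((12n)!) = 12n ln(12n) − 12n + O(ln n).
  S_n = 12n ln(12n) − 12n − 12n ln(n/32) + O(ln n)
      = 12n ln(12n) − 12n ln n + 12n ln 32 − 12n + O(ln n)
      = 12n ln 12 + 12n ln 32 − 12n + O(ln n)
      = 12n (ln 384 − 1) + O(ln n).
Numerically ln(384) − 1 ≈ 4.9506.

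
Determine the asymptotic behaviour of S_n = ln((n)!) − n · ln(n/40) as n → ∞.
S_n ~ n · (ln 40 − 1) + O(ln n)

Stirling: ln((n)!) = n ln(n) − n + O(ln n).
  S_n = n ln(n) − n − n ln(n/40) + O(ln n)
      = n ln(n) − n ln n + n ln 40 − n + O(ln n)
      = n ln 40 − n + O(ln n)
      = n (ln 40 − 1) + O(ln n).
Numerically ln(40) − 1 ≈ 2.6889.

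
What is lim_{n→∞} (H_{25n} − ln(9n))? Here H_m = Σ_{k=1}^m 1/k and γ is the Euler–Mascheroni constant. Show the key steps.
lim = ln(25/9) + γ

By Euler-Maclaurin, H_m = ln m + γ + O(1/m). So
  H_{25n} − ln(9n) = ln(25n) + γ − ln(9n) + O(1/n)
                       = ln(25/9) + γ + O(1/n).
Hence the limit is ln(25/9) + γ.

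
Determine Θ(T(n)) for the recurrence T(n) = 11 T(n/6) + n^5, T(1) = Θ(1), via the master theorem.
T(n) = Θ(n^5)

log_6 11 ≈ 1.338. f(n) = n^5 dominates n^(log_6 11) since 5 > 1.338, and the regularity condition a·f(n/b) = 11·(n/6)^5 = (11/7776)·n^5 ≤ c·f(n) holds with c = 11/7776 ≈ 0.00141 < 1. So this is Case 3: T(n) = Θ(f(n)) = Θ(n^5).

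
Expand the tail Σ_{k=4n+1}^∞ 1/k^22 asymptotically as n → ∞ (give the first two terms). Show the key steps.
Σ_{k>4n} 1/k^22 = 1/(21 · (4n)^21) − 1/(2 · (4n)^22) + O(1/(4n)^23)

Compare to the integral: ∫_{4n}^∞ x^(−22) dx = [−x^(−21)/21]_{4n}^∞ = 1/((22−1)·(4n)^21). The Euler-Maclaurin correction adds −f(4n)/2 = −1/(2·(4n)^22). Euler-Maclaurin then gives
  Σ_{k>4n} 1/k^22 = ∫_{4n}^∞ dx/x^22 − 1/(2·(4n)^22) + O(1/(4n)^23).
(Equivalently this is ζ(22) − Σ_{k≤4n} 1/k^22.)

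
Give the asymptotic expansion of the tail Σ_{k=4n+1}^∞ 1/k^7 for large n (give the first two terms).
Σ_{k>4n} 1/k^7 = 1/(6 · (4n)^6) − 1/(2 · (4n)^7) + O(1/(4n)^8)

Compare to the integral: ∫_{4n}^∞ x^(−7) dx = [−x^(−6)/6]_{4n}^∞ = 1/((7−1)·(4n)^6). The Euler-Maclaurin correction adds −f(4n)/2 = −1/(2·(4n)^7). Euler-Maclaurin then gives
  Σ_{k>4n} 1/k^7 = ∫_{4n}^∞ dx/x^7 − 1/(2·(4n)^7) + O(1/(4n)^8).
(Equivalently this is ζ(7) − Σ_{k≤4n} 1/k^7.)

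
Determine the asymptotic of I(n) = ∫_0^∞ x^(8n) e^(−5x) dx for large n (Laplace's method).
I(n) ~ (sqrt(2π·8n) / 5) · (8n/(5e))^(8n)

Write the integrand as exp(8n ln x − 5x) and set f(x) = 8n ln x − 5x. Then f'(x) = 8n/x − 5 = 0 at x* = 8n/5, and f''(x*) = −8n/x*^2 = −5^2/(8n). Laplace's method (interior maximum) gives
  I(n) ~ e^(f(x*)) · sqrt(2π / |f''(x*)|)
        = exp(8n ln(8n/5) − 8n) · sqrt(2π · 8n / 5^2)
        = (8n/5)^(8n) e^(−8n) · sqrt(2π·8n) / 5
        = (sqrt(2π·8n) / 5) · (8n/(5e))^(8n).
This matches Γ(8n+1)/5^(8n+1) with Stirling applied to Γ.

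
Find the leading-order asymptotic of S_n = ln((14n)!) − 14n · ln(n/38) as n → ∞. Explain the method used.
S_n ~ 14n · (ln 532 − 1) + O(ln n)

Stirling: ln((14n)!) = 14n ln(14n) − 14n + O(ln n).
  S_n = 14n ln(14n) − 14n − 14n ln(n/38) + O(ln n)
      = 14n ln(14n) − 14n ln n + 14n ln 38 − 14n + O(ln n)
      = 14n ln 14 + 14n ln 38 − 14n + O(ln n)
      = 14n (ln 532 − 1) + O(ln n).
Numerically ln(532) − 1 ≈ 5.2766.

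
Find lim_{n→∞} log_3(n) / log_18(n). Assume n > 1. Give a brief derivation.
lim = ln(18) / ln(3) = log_3(18)

Change of base: log_3(n) = ln n / ln 3 and log_18(n) = ln n / ln 18. The ratio is (ln n / ln 3) · (ln 18 / ln n) = ln 18 / ln 3, a constant independent of n. So the limit is ln 18 / ln 3 = log_3(18).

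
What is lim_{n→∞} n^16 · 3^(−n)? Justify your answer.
lim = 0

Exponentials with base > 1 dominate every fixed polynomial: for any fixed c, n^c / 3^n → 0 as n → ∞ (e.g. by the ratio test, or by writing 3^n = e^(n ln 3) and noting e^(n ln 3) / n^c → ∞). Hence n^16 · 3^(−n) = n^16 / 3^n → 0.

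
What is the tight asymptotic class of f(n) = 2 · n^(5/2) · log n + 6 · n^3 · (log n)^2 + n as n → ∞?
f(n) ∈ Θ(n^3 · (log n)^2)

Compare the terms by growth order. For large n, n^a · (log n)^b dominates n^a' · (log n)^b' iff a > a', or (a = a' and b > b'). Ranking the 3 terms shows the dominant one is 6 · n^3 · (log n)^2. Hence f(n) ∈ Θ(n^3 · (log n)^2).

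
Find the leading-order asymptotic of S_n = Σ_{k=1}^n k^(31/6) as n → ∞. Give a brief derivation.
S_n ~ (6/37) · n^(37/6)

Integral comparison: Σ_{k=1}^n k^(31/6) = ∫_0^n x^(31/6) dx + O(n^(31/6)). The integral is n^(1 + 31/6) / (1 + 31/6) = n^((31+6)/6) / ((31+6)/6) = (6/37) · n^(37/6).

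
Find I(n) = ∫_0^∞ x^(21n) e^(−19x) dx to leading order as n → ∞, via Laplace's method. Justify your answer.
I(n) ~ (sqrt(2π·21n) / 19) · (21n/(19e))^(21n)

Write the integrand as exp(21n ln x − 19x) and set f(x) = 21n ln x − 19x. Then f'(x) = 21n/x − 19 = 0 at x* = 21n/19, and f''(x*) = −21n/x*^2 = −19^2/(21n). Laplace's method (interior maximum) gives
  I(n) ~ e^(f(x*)) · sqrt(2π / |f''(x*)|)
        = exp(21n ln(21n/19) − 21n) · sqrt(2π · 21n / 19^2)
        = (21n/19)^(21n) e^(−21n) · sqrt(2π·21n) / 19
        = (sqrt(2π·21n) / 19) · (21n/(19e))^(21n).
This matches Γ(21n+1)/19^(21n+1) with Stirling applied to Γ.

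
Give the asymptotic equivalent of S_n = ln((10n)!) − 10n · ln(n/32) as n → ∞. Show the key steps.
S_n ~ 10n · (ln 320 − 1) + O(ln n)

Stirling: ln((10n)!) = 10n ln(10n) − 10n + O(ln n).
  S_n = 10n ln(10n) − 10n − 10n ln(n/32) + O(ln n)
      = 10n ln(10n) − 10n ln n + 10n ln 32 − 10n + O(ln n)
      = 10n ln 10 + 10n ln 32 − 10n + O(ln n)
      = 10n (ln 320 − 1) + O(ln n).
Numerically ln(320) − 1 ≈ 4.7683.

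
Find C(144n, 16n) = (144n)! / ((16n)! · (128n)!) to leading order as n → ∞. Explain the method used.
C(144n, 16n) ~ (387420489/16777216)^(16n) · sqrt(9/(16π·16n))

Write N = 16n. Apply Stirling to each factorial:
  (9N)! ~ sqrt(2π·9N) · (9N/e)^(9N),
  N! ~ sqrt(2π N) · (N/e)^N,
  (8N)! ~ sqrt(2π·8N) · (8N/e)^(8N).
The exponential factors combine to (9N)^(9N) / (N^N · (8N)^(8N)) = 9^(9N)/8^(8N) = (9^9/8^8)^N = (387420489/16777216)^N.
The square-root prefactors combine to sqrt(2π·9N) / (sqrt(2π N)·sqrt(2π·8N)) = sqrt(9 / (2π·8·N)) = sqrt(9/(16π·16n)).
Substituting N = 16n: C(144n, 16n) ~ (387420489/16777216)^(16n) · sqrt(9/(16π·16n)).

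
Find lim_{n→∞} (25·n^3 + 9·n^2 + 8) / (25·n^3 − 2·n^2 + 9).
lim = 25/25 = 1

For large n the leading n^3 terms dominate both numerator and denominator. Dividing top and bottom by n^3, every other term tends to 0, leaving 25/25 = 1.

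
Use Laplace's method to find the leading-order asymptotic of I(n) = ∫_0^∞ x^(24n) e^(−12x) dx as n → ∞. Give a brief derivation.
I(n) ~ (sqrt(2π·24n) / 12) · (24n/(12e))^(24n)

Write the integrand as exp(24n ln x − 12x) and set f(x) = 24n ln x − 12x. Then f'(x) = 24n/x − 12 = 0 at x* = 24n/12, and f''(x*) = −24n/x*^2 = −12^2/(24n). Laplace's method (interior maximum) gives
  I(n) ~ e^(f(x*)) · sqrt(2π / |f''(x*)|)
        = exp(24n ln(24n/12) − 24n) · sqrt(2π · 24n / 12^2)
        = (24n/12)^(24n) e^(−24n) · sqrt(2π·24n) / 12
        = (sqrt(2π·24n) / 12) · (24n/(12e))^(24n).
This matches Γ(24n+1)/12^(24n+1) with Stirling applied to Γ.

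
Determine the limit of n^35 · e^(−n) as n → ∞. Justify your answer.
lim = 0

Exponentials with base > 1 dominate every fixed polynomial: for any fixed c, n^c / e^n → 0 as n → ∞ (e.g. by the ratio test, or since e^n grows faster than any power of n). Hence n^35 · e^(−n) = n^35 / e^n → 0.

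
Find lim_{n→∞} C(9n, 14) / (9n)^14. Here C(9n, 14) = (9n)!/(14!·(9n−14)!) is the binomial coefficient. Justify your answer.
lim = 1/14! = 1/87178291200

With N = 9n → ∞: C(N, 14) / N^14 = [N(N−1)…(N−13)] / (14! · N^14) = (1/14!) · 1 · (1 − 1/(9n)) · … · (1 − 13/(9n)). Each factor → 1 as N → ∞, so the limit is 1/14! = 1/87178291200.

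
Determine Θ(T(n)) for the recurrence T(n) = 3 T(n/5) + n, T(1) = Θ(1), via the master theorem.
T(n) = Θ(n)

log_5 3 ≈ 0.683. f(n) = n dominates n^(log_5 3) since 1 > 0.683, and the regularity condition a·f(n/b) = 3·(n/5)^1 = (3/5)·n ≤ c·f(n) holds with c = 3/5 ≈ 0.6 < 1. So this is Case 3: T(n) = Θ(f(n)) = Θ(n).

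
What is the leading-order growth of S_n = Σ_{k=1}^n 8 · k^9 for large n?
S_n ~ 4 · n^10 / 5

By integral comparison (Euler-Maclaurin), Σ_{k=1}^n 8 · k^9 = 8 · ∫_0^n x^9 dx + O(n^9) = 8 · n^10/10 = 4 · n^10 / 5 + O(n^9). (Equivalently, Faulhaber's formula gives the same leading term.)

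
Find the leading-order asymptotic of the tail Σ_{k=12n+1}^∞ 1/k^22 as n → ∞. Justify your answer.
Σ_{k>12n} 1/k^22 ~ 1/(21 · (12n)^21)

Compare to the integral: ∫_{12n}^∞ x^(−22) dx = [−x^(−21)/21]_{12n}^∞ = 1/((22−1)·(12n)^21). Euler-Maclaurin then gives
  Σ_{k>12n} 1/k^22 = ∫_{12n}^∞ dx/x^22 − 1/(2·(12n)^22) + O(1/(12n)^23).
(Equivalently this is ζ(22) − Σ_{k≤12n} 1/k^22.)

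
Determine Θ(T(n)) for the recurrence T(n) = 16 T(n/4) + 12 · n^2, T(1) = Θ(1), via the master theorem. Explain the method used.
T(n) = Θ(n^2 log n)

log_4 16 = 2, and f(n) = 12 · n^2 = Θ(n^(log_4 16)). This is Case 2 of the master theorem: T(n) = Θ(f(n) · log n) = Θ(n^2 log n).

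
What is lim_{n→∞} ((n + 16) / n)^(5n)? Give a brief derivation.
lim = e^80

Rewrite as (1 + 16/n)^(5n). By the standard limit (1 + x/n)^n → e^x, we have (1 + 16/n)^n → e^16, and raising to the 5th power gives e^80.
More precisely, ln[(1 + 16/n)^(5n)] = 5n · ln(1 + 16/n) = 5n · (16/n + O(1/n^2)) = 80 + O(1/n) → 80.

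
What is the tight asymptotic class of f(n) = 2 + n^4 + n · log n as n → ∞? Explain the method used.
f(n) ∈ Θ(n^4)

Compare the terms by growth order. For large n, n^a · (log n)^b dominates n^a' · (log n)^b' iff a > a', or (a = a' and b > b'). Ranking the 3 terms shows the dominant one is n^4. Hence f(n) ∈ Θ(n^4).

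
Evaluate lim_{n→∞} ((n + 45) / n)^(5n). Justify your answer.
lim = e^225

Rewrite as (1 + 45/n)^(5n). By the standard limit (1 + x/n)^n → e^x, we have (1 + 45/n)^n → e^45, and raising to the 5th power gives e^225.
More precisely, ln[(1 + 45/n)^(5n)] = 5n · ln(1 + 45/n) = 5n · (45/n + O(1/n^2)) = 225 + O(1/n) → 225.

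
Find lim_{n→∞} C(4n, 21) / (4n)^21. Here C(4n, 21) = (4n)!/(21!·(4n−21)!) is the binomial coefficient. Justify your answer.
lim = 1/21! = 1/51090942171709440000

With N = 4n → ∞: C(N, 21) / N^21 = [N(N−1)…(N−20)] / (21! · N^21) = (1/21!) · 1 · (1 − 1/(4n)) · … · (1 − 20/(4n)). Each factor → 1 as N → ∞, so the limit is 1/21! = 1/51090942171709440000.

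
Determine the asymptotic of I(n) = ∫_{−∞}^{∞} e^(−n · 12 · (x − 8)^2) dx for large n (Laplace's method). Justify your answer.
I(n) = sqrt(π/(12n))

Here φ(x) = 12 · (x − 8)^2 has its unique minimum at x* = 8 with φ(x*) = 0 and φ''(x*) = 24. Laplace's method gives
  I(n) ~ e^(−n φ(x*)) · sqrt(2π / (n · φ''(x*))) = sqrt(2π / (24n)) = sqrt(π/(12n)).
This is exact: substituting u = (x − 8)·sqrt(12n) gives I(n) = (1/sqrt(12n)) ∫_{−∞}^{∞} e^(−u^2) du = sqrt(π/(12n)).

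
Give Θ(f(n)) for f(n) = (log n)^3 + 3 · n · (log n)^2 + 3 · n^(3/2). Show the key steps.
f(n) ∈ Θ(n^(3/2))

Compare the terms by growth order. For large n, n^a · (log n)^b dominates n^a' · (log n)^b' iff a > a', or (a = a' and b > b'). Ranking the 3 terms shows the dominant one is 3 · n^(3/2). Hence f(n) ∈ Θ(n^(3/2)).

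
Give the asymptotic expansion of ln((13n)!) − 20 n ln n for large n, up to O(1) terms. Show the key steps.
ln((13n)!) − 20 n ln n = −7 n ln n + 13(ln 13 − 1) n + (1/2) ln(2π·13n) + O(1/n)

Stirling: ln((13n)!) = 13n ln(13n) − 13n + (1/2) ln(2π·13n) + O(1/n).
Expand 13n ln(13n) = 13n (ln n + ln 13) = 13n ln n + 13n ln 13.
Subtract 20n ln n: leading term is (13 − 20) n ln n = −7 n ln n. The next term is 13n ln 13 − 13n = 13(ln 13 − 1) n. Then the (1/2) ln(2π·13n) correction.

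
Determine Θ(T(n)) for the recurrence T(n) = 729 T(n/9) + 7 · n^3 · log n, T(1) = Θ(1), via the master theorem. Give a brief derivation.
T(n) = Θ(n^3 · (log n)^2)

Here log_9 729 = 3 and f(n) = 7 · n^3 · log n = Θ(n^(log_9 729) · (log n)^1). This is the extended Case 2 of the master theorem (f matches the critical exponent up to log factors), giving T(n) = Θ(n^(log_9 729) · (log n)^(1+1)) = Θ(n^3 · (log n)^2).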